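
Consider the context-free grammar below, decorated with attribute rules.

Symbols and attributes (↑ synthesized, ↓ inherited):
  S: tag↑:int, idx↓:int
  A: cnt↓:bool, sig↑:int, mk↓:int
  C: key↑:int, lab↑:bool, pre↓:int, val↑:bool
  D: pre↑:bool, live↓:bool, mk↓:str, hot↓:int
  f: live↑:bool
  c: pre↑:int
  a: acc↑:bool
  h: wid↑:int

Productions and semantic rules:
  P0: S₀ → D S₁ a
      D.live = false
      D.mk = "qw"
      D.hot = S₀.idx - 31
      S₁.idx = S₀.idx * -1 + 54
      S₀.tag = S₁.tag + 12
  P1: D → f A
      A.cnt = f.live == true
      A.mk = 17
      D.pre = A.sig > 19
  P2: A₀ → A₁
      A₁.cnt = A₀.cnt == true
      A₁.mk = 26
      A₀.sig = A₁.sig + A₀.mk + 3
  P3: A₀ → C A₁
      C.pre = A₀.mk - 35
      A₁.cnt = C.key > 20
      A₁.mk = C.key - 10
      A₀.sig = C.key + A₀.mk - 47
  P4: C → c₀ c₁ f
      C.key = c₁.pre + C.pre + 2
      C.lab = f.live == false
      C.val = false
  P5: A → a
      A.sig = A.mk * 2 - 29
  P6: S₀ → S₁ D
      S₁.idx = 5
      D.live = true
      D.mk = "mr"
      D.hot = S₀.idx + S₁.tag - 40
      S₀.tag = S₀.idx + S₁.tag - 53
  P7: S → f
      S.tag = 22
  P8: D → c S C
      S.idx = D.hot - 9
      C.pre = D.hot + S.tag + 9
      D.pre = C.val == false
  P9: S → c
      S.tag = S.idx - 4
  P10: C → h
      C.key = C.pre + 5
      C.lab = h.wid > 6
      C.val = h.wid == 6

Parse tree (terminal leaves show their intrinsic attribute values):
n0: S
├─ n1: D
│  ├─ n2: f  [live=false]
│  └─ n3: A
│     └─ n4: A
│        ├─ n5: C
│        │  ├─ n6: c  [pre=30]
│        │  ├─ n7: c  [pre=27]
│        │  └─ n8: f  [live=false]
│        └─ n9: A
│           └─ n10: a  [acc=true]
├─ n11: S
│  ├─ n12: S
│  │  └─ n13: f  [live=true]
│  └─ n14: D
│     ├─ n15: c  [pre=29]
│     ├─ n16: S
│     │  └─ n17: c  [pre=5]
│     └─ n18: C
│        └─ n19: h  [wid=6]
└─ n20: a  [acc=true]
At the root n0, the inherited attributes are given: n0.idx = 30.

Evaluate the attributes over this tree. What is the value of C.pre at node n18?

1. n0.idx = 30  [given at root]
2. n1.live = false  [false]
3. n1.mk = "qw"  ["qw"]
4. n1.hot = -1  [S₀.idx - 31]
5. n2.live = false  [terminal]
6. n3.cnt = false  [f.live == true]
7. n3.mk = 17  [17]
8. n4.cnt = false  [A₀.cnt == true]
9. n4.mk = 26  [26]
10. n5.pre = -9  [A₀.mk - 35]
11. n6.pre = 30  [terminal]
12. n7.pre = 27  [terminal]
13. n8.live = false  [terminal]
14. n5.key = 20  [c₁.pre + C.pre + 2]
15. n5.lab = true  [f.live == false]
16. n5.val = false  [false]
17. n9.cnt = false  [C.key > 20]
18. n9.mk = 10  [C.key - 10]
19. n10.acc = true  [terminal]
20. n9.sig = -9  [A.mk * 2 - 29]
21. n4.sig = -1  [C.key + A₀.mk - 47]
22. n3.sig = 19  [A₁.sig + A₀.mk + 3]
23. n1.pre = false  [A.sig > 19]
24. n11.idx = 24  [S₀.idx * -1 + 54]
25. n12.idx = 5  [5]
26. n13.live = true  [terminal]
27. n12.tag = 22  [22]
28. n14.live = true  [true]
29. n14.mk = "mr"  ["mr"]
30. n14.hot = 6  [S₀.idx + S₁.tag - 40]
31. n15.pre = 29  [terminal]
32. n16.idx = -3  [D.hot - 9]
33. n17.pre = 5  [terminal]
34. n16.tag = -7  [S.idx - 4]
35. n18.pre = 8  [D.hot + S.tag + 9]
36. n19.wid = 6  [terminal]
37. n18.key = 13  [C.pre + 5]
38. n18.lab = false  [h.wid > 6]
39. n18.val = true  [h.wid == 6]
40. n14.pre = false  [C.val == false]
41. n11.tag = -7  [S₀.idx + S₁.tag - 53]
42. n20.acc = true  [terminal]
43. n0.tag = 5  [S₁.tag + 12]

8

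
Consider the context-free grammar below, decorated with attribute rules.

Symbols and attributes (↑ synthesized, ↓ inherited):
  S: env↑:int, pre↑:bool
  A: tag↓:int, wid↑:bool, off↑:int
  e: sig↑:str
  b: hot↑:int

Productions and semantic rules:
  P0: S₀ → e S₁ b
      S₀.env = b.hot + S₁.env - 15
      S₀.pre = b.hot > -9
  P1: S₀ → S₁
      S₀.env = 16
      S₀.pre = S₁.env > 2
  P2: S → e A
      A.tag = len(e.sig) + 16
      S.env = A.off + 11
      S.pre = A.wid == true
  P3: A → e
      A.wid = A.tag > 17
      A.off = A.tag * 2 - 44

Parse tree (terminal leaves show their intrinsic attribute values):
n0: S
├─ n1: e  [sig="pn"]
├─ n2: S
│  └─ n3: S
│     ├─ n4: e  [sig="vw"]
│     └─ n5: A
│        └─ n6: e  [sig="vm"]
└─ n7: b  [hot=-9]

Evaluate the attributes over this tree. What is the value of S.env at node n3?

3

1. n1.sig = "pn"  [terminal]
2. n4.sig = "vw"  [terminal]
3. n5.tag = 18  [len(e.sig) + 16]
4. n6.sig = "vm"  [terminal]
5. n5.wid = true  [A.tag > 17]
6. n5.off = -8  [A.tag * 2 - 44]
7. n3.env = 3  [A.off + 11]
8. n3.pre = true  [A.wid == true]
9. n2.env = 16  [16]
10. n2.pre = true  [S₁.env > 2]
11. n7.hot = -9  [terminal]
12. n0.env = -8  [b.hot + S₁.env - 15]
13. n0.pre = false  [b.hot > -9]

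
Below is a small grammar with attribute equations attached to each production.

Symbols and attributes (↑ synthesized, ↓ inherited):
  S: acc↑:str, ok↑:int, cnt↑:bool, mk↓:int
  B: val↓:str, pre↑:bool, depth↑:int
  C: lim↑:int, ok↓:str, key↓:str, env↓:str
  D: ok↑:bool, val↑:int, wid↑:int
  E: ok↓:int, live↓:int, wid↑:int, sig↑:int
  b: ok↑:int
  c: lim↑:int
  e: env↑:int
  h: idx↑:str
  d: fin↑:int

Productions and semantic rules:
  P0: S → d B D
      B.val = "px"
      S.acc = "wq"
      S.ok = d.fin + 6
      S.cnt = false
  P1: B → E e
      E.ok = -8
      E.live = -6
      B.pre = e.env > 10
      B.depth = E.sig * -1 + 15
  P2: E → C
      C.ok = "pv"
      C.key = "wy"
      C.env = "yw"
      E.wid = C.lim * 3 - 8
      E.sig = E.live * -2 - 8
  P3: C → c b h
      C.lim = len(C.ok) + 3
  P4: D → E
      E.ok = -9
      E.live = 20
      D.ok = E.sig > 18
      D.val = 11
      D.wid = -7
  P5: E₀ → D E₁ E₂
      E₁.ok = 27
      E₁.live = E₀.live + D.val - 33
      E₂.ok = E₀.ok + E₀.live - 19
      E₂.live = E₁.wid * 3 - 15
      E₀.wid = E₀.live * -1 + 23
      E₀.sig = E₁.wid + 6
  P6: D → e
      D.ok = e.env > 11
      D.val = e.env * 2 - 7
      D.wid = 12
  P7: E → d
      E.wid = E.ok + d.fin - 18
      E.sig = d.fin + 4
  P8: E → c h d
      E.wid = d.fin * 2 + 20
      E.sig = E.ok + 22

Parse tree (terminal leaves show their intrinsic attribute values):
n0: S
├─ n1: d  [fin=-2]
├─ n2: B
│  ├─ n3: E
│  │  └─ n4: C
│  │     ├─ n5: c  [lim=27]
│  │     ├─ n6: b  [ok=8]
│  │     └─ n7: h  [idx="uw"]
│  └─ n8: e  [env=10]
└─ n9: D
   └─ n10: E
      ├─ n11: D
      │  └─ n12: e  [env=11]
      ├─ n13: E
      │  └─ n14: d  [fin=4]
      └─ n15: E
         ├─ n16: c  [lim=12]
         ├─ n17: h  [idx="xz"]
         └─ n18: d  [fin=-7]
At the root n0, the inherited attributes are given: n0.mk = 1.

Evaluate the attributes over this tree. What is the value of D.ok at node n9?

true

1. n0.mk = 1  [given at root]
2. n1.fin = -2  [terminal]
3. n2.val = "px"  ["px"]
4. n3.ok = -8  [-8]
5. n3.live = -6  [-6]
6. n4.ok = "pv"  ["pv"]
7. n4.key = "wy"  ["wy"]
8. n4.env = "yw"  ["yw"]
9. n5.lim = 27  [terminal]
10. n6.ok = 8  [terminal]
11. n7.idx = "uw"  [terminal]
12. n4.lim = 5  [len(C.ok) + 3]
13. n3.wid = 7  [C.lim * 3 - 8]
14. n3.sig = 4  [E.live * -2 - 8]
15. n8.env = 10  [terminal]
16. n2.pre = false  [e.env > 10]
17. n2.depth = 11  [E.sig * -1 + 15]
18. n10.ok = -9  [-9]
19. n10.live = 20  [20]
20. n12.env = 11  [terminal]
21. n11.ok = false  [e.env > 11]
22. n11.val = 15  [e.env * 2 - 7]
23. n11.wid = 12  [12]
24. n13.ok = 27  [27]
25. n13.live = 2  [E₀.live + D.val - 33]
26. n14.fin = 4  [terminal]
27. n13.wid = 13  [E.ok + d.fin - 18]
28. n13.sig = 8  [d.fin + 4]
29. n15.ok = -8  [E₀.ok + E₀.live - 19]
30. n15.live = 24  [E₁.wid * 3 - 15]
31. n16.lim = 12  [terminal]
32. n17.idx = "xz"  [terminal]
33. n18.fin = -7  [terminal]
34. n15.wid = 6  [d.fin * 2 + 20]
35. n15.sig = 14  [E.ok + 22]
36. n10.wid = 3  [E₀.live * -1 + 23]
37. n10.sig = 19  [E₁.wid + 6]
38. n9.ok = true  [E.sig > 18]
39. n9.val = 11  [11]
40. n9.wid = -7  [-7]
41. n0.acc = "wq"  ["wq"]
42. n0.ok = 4  [d.fin + 6]
43. n0.cnt = false  [false]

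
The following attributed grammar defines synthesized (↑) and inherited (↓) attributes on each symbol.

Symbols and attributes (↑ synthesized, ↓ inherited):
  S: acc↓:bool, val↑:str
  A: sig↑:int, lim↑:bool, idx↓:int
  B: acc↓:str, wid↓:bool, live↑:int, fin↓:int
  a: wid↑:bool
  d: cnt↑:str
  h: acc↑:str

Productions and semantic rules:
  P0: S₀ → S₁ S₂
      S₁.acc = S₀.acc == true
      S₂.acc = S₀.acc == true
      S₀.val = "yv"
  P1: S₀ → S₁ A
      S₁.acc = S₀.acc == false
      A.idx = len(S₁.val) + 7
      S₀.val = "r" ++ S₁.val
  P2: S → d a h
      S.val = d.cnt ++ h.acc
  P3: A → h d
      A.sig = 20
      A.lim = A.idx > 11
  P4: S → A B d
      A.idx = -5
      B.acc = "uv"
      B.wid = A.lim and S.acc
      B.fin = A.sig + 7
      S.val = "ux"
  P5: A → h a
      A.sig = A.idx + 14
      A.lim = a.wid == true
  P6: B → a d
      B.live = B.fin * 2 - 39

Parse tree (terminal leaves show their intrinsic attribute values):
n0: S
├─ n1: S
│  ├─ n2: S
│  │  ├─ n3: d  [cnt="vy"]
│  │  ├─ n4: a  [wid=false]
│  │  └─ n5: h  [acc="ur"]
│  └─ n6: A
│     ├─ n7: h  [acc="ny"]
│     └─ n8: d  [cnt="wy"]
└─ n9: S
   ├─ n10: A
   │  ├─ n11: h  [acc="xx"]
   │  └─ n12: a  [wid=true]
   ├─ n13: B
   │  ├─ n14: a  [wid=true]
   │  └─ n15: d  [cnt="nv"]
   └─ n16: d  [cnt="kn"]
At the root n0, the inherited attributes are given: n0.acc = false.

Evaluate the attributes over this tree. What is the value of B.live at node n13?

1. n0.acc = false  [given at root]
2. n1.acc = false  [S₀.acc == true]
3. n2.acc = true  [S₀.acc == false]
4. n3.cnt = "vy"  [terminal]
5. n4.wid = false  [terminal]
6. n5.acc = "ur"  [terminal]
7. n2.val = "vyur"  [d.cnt ++ h.acc]
8. n6.idx = 11  [len(S₁.val) + 7]
9. n7.acc = "ny"  [terminal]
10. n8.cnt = "wy"  [terminal]
11. n6.sig = 20  [20]
12. n6.lim = false  [A.idx > 11]
13. n1.val = "rvyur"  ["r" ++ S₁.val]
14. n9.acc = false  [S₀.acc == true]
15. n10.idx = -5  [-5]
16. n11.acc = "xx"  [terminal]
17. n12.wid = true  [terminal]
18. n10.sig = 9  [A.idx + 14]
19. n10.lim = true  [a.wid == true]
20. n13.acc = "uv"  ["uv"]
21. n13.wid = false  [A.lim and S.acc]
22. n13.fin = 16  [A.sig + 7]
23. n14.wid = true  [terminal]
24. n15.cnt = "nv"  [terminal]
25. n13.live = -7  [B.fin * 2 - 39]
26. n16.cnt = "kn"  [terminal]
27. n9.val = "ux"  ["ux"]
28. n0.val = "yv"  ["yv"]

-7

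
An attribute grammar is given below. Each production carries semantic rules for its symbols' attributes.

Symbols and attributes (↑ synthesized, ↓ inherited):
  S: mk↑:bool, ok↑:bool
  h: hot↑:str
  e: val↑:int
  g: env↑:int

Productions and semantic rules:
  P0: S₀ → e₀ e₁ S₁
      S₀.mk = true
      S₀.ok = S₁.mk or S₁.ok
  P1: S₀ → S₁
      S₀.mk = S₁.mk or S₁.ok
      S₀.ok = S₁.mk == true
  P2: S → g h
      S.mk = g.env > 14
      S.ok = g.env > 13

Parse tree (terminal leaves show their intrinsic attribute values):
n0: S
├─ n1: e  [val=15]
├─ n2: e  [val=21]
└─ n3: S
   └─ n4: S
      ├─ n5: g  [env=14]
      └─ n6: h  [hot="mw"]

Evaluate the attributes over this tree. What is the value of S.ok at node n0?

true

1. n1.val = 15  [terminal]
2. n2.val = 21  [terminal]
3. n5.env = 14  [terminal]
4. n6.hot = "mw"  [terminal]
5. n4.mk = false  [g.env > 14]
6. n4.ok = true  [g.env > 13]
7. n3.mk = true  [S₁.mk or S₁.ok]
8. n3.ok = false  [S₁.mk == true]
9. n0.mk = true  [true]
10. n0.ok = true  [S₁.mk or S₁.ok]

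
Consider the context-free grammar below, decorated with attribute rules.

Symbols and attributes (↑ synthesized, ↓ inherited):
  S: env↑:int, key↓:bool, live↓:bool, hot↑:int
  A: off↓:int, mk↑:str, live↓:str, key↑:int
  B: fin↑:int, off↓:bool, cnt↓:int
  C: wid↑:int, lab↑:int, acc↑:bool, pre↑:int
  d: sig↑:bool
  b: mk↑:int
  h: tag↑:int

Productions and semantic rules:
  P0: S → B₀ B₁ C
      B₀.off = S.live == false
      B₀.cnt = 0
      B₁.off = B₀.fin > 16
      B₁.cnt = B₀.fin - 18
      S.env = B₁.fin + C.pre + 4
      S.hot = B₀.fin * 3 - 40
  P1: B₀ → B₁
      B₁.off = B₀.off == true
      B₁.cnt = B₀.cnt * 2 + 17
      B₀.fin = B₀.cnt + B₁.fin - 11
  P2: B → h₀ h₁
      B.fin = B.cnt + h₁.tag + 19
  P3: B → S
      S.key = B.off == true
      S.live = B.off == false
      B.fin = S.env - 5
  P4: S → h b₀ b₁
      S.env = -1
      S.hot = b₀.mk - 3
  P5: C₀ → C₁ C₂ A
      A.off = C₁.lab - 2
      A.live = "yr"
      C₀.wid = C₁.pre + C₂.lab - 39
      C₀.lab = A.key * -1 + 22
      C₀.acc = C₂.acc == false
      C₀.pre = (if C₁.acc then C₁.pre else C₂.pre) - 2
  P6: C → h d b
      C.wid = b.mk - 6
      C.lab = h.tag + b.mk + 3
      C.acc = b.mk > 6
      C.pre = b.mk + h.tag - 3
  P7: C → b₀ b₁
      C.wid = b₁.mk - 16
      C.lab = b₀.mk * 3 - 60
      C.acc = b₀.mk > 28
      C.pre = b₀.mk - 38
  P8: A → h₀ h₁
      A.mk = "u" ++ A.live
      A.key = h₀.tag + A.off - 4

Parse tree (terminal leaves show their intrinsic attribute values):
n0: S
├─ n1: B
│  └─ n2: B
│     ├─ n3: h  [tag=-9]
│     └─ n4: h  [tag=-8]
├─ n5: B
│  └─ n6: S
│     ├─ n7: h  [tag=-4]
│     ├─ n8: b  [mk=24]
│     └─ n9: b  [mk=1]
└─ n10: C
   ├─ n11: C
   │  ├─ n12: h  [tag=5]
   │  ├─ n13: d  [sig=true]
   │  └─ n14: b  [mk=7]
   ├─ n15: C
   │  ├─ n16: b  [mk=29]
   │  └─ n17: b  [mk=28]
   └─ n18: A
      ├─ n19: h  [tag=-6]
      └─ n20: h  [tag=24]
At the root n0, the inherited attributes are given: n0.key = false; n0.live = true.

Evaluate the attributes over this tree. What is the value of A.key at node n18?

1. n0.key = false  [given at root]
2. n0.live = true  [given at root]
3. n1.off = false  [S.live == false]
4. n1.cnt = 0  [0]
5. n2.off = false  [B₀.off == true]
6. n2.cnt = 17  [B₀.cnt * 2 + 17]
7. n3.tag = -9  [terminal]
8. n4.tag = -8  [terminal]
9. n2.fin = 28  [B.cnt + h₁.tag + 19]
10. n1.fin = 17  [B₀.cnt + B₁.fin - 11]
11. n5.off = true  [B₀.fin > 16]
12. n5.cnt = -1  [B₀.fin - 18]
13. n6.key = true  [B.off == true]
14. n6.live = false  [B.off == false]
15. n7.tag = -4  [terminal]
16. n8.mk = 24  [terminal]
17. n9.mk = 1  [terminal]
18. n6.env = -1  [-1]
19. n6.hot = 21  [b₀.mk - 3]
20. n5.fin = -6  [S.env - 5]
21. n12.tag = 5  [terminal]
22. n13.sig = true  [terminal]
23. n14.mk = 7  [terminal]
24. n11.wid = 1  [b.mk - 6]
25. n11.lab = 15  [h.tag + b.mk + 3]
26. n11.acc = true  [b.mk > 6]
27. n11.pre = 9  [b.mk + h.tag - 3]
28. n16.mk = 29  [terminal]
29. n17.mk = 28  [terminal]
30. n15.wid = 12  [b₁.mk - 16]
31. n15.lab = 27  [b₀.mk * 3 - 60]
32. n15.acc = true  [b₀.mk > 28]
33. n15.pre = -9  [b₀.mk - 38]
34. n18.off = 13  [C₁.lab - 2]
35. n18.live = "yr"  ["yr"]
36. n19.tag = -6  [terminal]
37. n20.tag = 24  [terminal]
38. n18.mk = "uyr"  ["u" ++ A.live]
39. n18.key = 3  [h₀.tag + A.off - 4]
40. n10.wid = -3  [C₁.pre + C₂.lab - 39]
41. n10.lab = 19  [A.key * -1 + 22]
42. n10.acc = false  [C₂.acc == false]
43. n10.pre = 7  [(if C₁.acc then C₁.pre else C₂.pre) - 2]
44. n0.env = 5  [B₁.fin + C.pre + 4]
45. n0.hot = 11  [B₀.fin * 3 - 40]

3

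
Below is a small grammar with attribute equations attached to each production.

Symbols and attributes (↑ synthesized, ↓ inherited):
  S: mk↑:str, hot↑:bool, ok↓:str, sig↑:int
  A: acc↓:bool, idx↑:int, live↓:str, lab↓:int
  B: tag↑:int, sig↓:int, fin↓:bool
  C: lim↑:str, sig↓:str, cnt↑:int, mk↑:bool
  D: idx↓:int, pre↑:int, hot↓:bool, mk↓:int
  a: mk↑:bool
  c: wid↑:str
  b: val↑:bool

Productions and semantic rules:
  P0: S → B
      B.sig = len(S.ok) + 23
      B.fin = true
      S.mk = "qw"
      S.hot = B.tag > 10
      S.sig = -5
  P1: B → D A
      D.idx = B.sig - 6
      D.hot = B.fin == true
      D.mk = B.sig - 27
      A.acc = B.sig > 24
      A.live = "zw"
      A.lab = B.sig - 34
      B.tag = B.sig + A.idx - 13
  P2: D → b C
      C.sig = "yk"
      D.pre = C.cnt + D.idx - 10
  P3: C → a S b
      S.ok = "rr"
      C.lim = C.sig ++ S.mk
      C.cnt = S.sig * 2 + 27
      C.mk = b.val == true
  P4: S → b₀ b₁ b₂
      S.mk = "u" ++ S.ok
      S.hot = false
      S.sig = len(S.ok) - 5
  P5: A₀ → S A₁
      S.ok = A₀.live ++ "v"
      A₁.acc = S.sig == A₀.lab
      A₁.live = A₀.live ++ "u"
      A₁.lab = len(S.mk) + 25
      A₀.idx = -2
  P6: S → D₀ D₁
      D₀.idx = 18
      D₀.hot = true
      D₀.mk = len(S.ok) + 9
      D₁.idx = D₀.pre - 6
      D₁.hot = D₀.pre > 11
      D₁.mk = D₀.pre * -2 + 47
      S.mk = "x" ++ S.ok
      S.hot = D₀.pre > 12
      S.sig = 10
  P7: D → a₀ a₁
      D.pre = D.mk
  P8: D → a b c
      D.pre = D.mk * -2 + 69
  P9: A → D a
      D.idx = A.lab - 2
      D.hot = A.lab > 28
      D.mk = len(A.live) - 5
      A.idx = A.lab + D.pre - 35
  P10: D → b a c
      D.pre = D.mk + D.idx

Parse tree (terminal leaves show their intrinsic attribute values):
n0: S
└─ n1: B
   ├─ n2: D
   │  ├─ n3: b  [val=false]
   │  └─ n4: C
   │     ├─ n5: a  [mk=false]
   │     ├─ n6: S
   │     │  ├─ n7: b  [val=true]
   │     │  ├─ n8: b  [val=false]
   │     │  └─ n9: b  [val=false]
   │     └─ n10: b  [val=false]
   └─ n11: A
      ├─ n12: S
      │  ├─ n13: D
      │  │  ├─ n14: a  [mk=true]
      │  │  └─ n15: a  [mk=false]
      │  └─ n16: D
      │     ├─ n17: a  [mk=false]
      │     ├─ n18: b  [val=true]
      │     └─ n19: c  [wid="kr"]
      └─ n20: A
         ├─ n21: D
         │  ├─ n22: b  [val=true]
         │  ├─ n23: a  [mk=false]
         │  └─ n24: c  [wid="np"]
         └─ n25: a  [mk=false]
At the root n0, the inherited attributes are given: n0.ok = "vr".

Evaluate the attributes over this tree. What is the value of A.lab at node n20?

29

1. n0.ok = "vr"  [given at root]
2. n1.sig = 25  [len(S.ok) + 23]
3. n1.fin = true  [true]
4. n2.idx = 19  [B.sig - 6]
5. n2.hot = true  [B.fin == true]
6. n2.mk = -2  [B.sig - 27]
7. n3.val = false  [terminal]
8. n4.sig = "yk"  ["yk"]
9. n5.mk = false  [terminal]
10. n6.ok = "rr"  ["rr"]
11. n7.val = true  [terminal]
12. n8.val = false  [terminal]
13. n9.val = false  [terminal]
14. n6.mk = "urr"  ["u" ++ S.ok]
15. n6.hot = false  [false]
16. n6.sig = -3  [len(S.ok) - 5]
17. n10.val = false  [terminal]
18. n4.lim = "ykurr"  [C.sig ++ S.mk]
19. n4.cnt = 21  [S.sig * 2 + 27]
20. n4.mk = false  [b.val == true]
21. n2.pre = 30  [C.cnt + D.idx - 10]
22. n11.acc = true  [B.sig > 24]
23. n11.live = "zw"  ["zw"]
24. n11.lab = -9  [B.sig - 34]
25. n12.ok = "zwv"  [A₀.live ++ "v"]
26. n13.idx = 18  [18]
27. n13.hot = true  [true]
28. n13.mk = 12  [len(S.ok) + 9]
29. n14.mk = true  [terminal]
30. n15.mk = false  [terminal]
31. n13.pre = 12  [D.mk]
32. n16.idx = 6  [D₀.pre - 6]
33. n16.hot = true  [D₀.pre > 11]
34. n16.mk = 23  [D₀.pre * -2 + 47]
35. n17.mk = false  [terminal]
36. n18.val = true  [terminal]
37. n19.wid = "kr"  [terminal]
38. n16.pre = 23  [D.mk * -2 + 69]
39. n12.mk = "xzwv"  ["x" ++ S.ok]
40. n12.hot = false  [D₀.pre > 12]
41. n12.sig = 10  [10]
42. n20.acc = false  [S.sig == A₀.lab]
43. n20.live = "zwu"  [A₀.live ++ "u"]
44. n20.lab = 29  [len(S.mk) + 25]
45. n21.idx = 27  [A.lab - 2]
46. n21.hot = true  [A.lab > 28]
47. n21.mk = -2  [len(A.live) - 5]
48. n22.val = true  [terminal]
49. n23.mk = false  [terminal]
50. n24.wid = "np"  [terminal]
51. n21.pre = 25  [D.mk + D.idx]
52. n25.mk = false  [terminal]
53. n20.idx = 19  [A.lab + D.pre - 35]
54. n11.idx = -2  [-2]
55. n1.tag = 10  [B.sig + A.idx - 13]
56. n0.mk = "qw"  ["qw"]
57. n0.hot = false  [B.tag > 10]
58. n0.sig = -5  [-5]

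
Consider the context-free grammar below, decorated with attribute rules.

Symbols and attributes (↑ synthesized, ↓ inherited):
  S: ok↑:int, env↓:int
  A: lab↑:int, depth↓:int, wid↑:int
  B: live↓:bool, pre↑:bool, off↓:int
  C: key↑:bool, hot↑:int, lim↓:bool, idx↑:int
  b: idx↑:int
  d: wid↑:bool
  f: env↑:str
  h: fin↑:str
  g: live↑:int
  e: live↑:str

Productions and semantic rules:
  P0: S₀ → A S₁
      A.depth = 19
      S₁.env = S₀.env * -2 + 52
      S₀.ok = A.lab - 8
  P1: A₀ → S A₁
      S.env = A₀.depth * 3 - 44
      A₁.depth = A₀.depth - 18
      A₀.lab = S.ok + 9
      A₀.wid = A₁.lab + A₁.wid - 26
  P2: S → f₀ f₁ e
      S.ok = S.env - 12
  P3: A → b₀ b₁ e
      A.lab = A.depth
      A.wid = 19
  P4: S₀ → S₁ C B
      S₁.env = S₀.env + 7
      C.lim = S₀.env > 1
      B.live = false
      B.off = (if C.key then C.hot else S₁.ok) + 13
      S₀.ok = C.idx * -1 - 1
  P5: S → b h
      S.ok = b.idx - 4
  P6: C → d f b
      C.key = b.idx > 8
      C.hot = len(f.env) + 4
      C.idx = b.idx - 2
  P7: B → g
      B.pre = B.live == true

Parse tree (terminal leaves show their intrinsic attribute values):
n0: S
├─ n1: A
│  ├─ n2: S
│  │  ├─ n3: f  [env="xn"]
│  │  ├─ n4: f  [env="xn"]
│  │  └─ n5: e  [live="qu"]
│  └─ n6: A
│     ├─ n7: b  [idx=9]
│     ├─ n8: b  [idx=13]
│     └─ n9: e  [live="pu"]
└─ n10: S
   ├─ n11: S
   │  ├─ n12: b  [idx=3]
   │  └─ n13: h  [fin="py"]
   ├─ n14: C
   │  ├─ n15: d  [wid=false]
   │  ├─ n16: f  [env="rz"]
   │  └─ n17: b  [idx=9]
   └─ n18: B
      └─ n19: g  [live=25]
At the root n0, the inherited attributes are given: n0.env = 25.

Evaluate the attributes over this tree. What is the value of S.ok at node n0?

2

1. n0.env = 25  [given at root]
2. n1.depth = 19  [19]
3. n2.env = 13  [A₀.depth * 3 - 44]
4. n3.env = "xn"  [terminal]
5. n4.env = "xn"  [terminal]
6. n5.live = "qu"  [terminal]
7. n2.ok = 1  [S.env - 12]
8. n6.depth = 1  [A₀.depth - 18]
9. n7.idx = 9  [terminal]
10. n8.idx = 13  [terminal]
11. n9.live = "pu"  [terminal]
12. n6.lab = 1  [A.depth]
13. n6.wid = 19  [19]
14. n1.lab = 10  [S.ok + 9]
15. n1.wid = -6  [A₁.lab + A₁.wid - 26]
16. n10.env = 2  [S₀.env * -2 + 52]
17. n11.env = 9  [S₀.env + 7]
18. n12.idx = 3  [terminal]
19. n13.fin = "py"  [terminal]
20. n11.ok = -1  [b.idx - 4]
21. n14.lim = true  [S₀.env > 1]
22. n15.wid = false  [terminal]
23. n16.env = "rz"  [terminal]
24. n17.idx = 9  [terminal]
25. n14.key = true  [b.idx > 8]
26. n14.hot = 6  [len(f.env) + 4]
27. n14.idx = 7  [b.idx - 2]
28. n18.live = false  [false]
29. n18.off = 19  [(if C.key then C.hot else S₁.ok) + 13]
30. n19.live = 25  [terminal]
31. n18.pre = false  [B.live == true]
32. n10.ok = -8  [C.idx * -1 - 1]
33. n0.ok = 2  [A.lab - 8]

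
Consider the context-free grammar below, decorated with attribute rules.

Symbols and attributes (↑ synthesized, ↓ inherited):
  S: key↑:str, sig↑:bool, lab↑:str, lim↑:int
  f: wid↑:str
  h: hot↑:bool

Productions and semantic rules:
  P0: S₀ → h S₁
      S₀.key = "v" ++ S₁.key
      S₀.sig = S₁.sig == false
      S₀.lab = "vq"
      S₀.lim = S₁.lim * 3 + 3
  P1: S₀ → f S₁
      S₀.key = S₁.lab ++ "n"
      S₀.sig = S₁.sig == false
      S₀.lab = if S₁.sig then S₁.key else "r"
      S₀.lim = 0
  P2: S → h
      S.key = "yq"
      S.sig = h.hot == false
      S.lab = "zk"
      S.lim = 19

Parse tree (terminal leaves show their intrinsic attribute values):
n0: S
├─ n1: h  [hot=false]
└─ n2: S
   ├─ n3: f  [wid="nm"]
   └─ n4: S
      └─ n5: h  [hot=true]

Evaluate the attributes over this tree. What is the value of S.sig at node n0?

1. n1.hot = false  [terminal]
2. n3.wid = "nm"  [terminal]
3. n5.hot = true  [terminal]
4. n4.key = "yq"  ["yq"]
5. n4.sig = false  [h.hot == false]
6. n4.lab = "zk"  ["zk"]
7. n4.lim = 19  [19]
8. n2.key = "zkn"  [S₁.lab ++ "n"]
9. n2.sig = true  [S₁.sig == false]
10. n2.lab = "r"  [if S₁.sig then S₁.key else "r"]
11. n2.lim = 0  [0]
12. n0.key = "vzkn"  ["v" ++ S₁.key]
13. n0.sig = false  [S₁.sig == false]
14. n0.lab = "vq"  ["vq"]
15. n0.lim = 3  [S₁.lim * 3 + 3]

false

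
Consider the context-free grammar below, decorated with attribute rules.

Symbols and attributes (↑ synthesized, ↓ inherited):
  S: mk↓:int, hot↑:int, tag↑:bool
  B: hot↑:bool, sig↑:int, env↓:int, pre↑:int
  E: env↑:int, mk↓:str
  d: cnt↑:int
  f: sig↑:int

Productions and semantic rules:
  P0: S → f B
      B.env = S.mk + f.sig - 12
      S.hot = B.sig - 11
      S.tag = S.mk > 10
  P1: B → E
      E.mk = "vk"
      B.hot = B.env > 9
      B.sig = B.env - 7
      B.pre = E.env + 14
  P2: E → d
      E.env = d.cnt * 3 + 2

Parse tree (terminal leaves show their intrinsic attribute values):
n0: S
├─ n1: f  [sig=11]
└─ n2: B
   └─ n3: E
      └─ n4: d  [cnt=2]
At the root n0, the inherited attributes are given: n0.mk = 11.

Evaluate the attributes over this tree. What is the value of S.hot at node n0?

-8

1. n0.mk = 11  [given at root]
2. n1.sig = 11  [terminal]
3. n2.env = 10  [S.mk + f.sig - 12]
4. n3.mk = "vk"  ["vk"]
5. n4.cnt = 2  [terminal]
6. n3.env = 8  [d.cnt * 3 + 2]
7. n2.hot = true  [B.env > 9]
8. n2.sig = 3  [B.env - 7]
9. n2.pre = 22  [E.env + 14]
10. n0.hot = -8  [B.sig - 11]
11. n0.tag = true  [S.mk > 10]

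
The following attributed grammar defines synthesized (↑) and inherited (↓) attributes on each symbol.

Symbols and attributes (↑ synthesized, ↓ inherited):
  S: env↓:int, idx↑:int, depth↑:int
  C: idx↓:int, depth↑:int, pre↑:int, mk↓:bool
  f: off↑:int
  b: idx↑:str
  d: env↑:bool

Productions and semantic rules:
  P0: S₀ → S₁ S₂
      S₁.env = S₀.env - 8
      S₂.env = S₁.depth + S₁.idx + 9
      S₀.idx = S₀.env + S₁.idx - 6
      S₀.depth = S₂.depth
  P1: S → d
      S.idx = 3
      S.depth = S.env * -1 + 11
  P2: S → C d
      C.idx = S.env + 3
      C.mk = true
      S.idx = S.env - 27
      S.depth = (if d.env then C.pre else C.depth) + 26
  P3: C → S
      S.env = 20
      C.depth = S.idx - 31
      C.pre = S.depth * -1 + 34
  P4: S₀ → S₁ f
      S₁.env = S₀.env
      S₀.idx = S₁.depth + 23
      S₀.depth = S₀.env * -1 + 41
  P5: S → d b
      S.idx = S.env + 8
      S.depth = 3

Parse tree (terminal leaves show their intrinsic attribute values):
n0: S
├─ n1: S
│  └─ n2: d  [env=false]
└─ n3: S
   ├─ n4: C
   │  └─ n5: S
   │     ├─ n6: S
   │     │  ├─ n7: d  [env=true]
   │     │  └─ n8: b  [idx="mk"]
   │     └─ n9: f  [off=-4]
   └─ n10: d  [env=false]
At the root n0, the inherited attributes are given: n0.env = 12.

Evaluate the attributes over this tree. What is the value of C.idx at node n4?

22

1. n0.env = 12  [given at root]
2. n1.env = 4  [S₀.env - 8]
3. n2.env = false  [terminal]
4. n1.idx = 3  [3]
5. n1.depth = 7  [S.env * -1 + 11]
6. n3.env = 19  [S₁.depth + S₁.idx + 9]
7. n4.idx = 22  [S.env + 3]
8. n4.mk = true  [true]
9. n5.env = 20  [20]
10. n6.env = 20  [S₀.env]
11. n7.env = true  [terminal]
12. n8.idx = "mk"  [terminal]
13. n6.idx = 28  [S.env + 8]
14. n6.depth = 3  [3]
15. n9.off = -4  [terminal]
16. n5.idx = 26  [S₁.depth + 23]
17. n5.depth = 21  [S₀.env * -1 + 41]
18. n4.depth = -5  [S.idx - 31]
19. n4.pre = 13  [S.depth * -1 + 34]
20. n10.env = false  [terminal]
21. n3.idx = -8  [S.env - 27]
22. n3.depth = 21  [(if d.env then C.pre else C.depth) + 26]
23. n0.idx = 9  [S₀.env + S₁.idx - 6]
24. n0.depth = 21  [S₂.depth]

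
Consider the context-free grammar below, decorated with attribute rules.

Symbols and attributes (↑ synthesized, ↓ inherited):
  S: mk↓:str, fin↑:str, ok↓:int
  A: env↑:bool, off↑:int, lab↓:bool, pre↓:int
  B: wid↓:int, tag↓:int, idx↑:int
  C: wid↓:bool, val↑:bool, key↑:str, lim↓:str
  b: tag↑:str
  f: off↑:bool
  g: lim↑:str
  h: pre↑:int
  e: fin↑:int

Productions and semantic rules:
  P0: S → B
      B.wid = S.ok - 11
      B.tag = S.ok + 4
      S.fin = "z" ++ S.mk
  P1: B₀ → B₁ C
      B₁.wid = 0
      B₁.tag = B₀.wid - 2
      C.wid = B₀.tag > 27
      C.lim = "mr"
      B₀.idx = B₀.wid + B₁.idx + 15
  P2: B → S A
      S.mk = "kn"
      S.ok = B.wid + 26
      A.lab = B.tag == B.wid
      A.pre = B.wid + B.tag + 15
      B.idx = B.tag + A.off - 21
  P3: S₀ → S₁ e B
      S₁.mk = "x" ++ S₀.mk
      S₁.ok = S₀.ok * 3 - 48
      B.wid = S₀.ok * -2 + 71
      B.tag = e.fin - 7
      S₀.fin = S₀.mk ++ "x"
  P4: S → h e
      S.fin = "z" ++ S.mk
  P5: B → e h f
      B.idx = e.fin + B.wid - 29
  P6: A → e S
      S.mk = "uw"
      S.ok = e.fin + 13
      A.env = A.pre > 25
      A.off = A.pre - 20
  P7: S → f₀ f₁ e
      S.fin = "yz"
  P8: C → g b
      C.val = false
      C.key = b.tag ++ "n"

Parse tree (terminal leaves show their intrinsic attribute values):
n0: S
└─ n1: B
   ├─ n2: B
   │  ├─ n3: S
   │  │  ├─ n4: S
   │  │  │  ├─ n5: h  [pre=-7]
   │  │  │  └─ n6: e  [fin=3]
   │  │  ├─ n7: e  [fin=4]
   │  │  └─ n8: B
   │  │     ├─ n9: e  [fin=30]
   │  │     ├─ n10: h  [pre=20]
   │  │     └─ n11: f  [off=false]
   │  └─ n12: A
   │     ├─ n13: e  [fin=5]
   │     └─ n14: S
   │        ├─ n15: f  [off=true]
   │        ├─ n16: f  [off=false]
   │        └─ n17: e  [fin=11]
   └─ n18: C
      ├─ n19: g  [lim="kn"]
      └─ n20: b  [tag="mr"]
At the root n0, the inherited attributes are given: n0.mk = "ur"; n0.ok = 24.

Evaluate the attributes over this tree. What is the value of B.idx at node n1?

24

1. n0.mk = "ur"  [given at root]
2. n0.ok = 24  [given at root]
3. n1.wid = 13  [S.ok - 11]
4. n1.tag = 28  [S.ok + 4]
5. n2.wid = 0  [0]
6. n2.tag = 11  [B₀.wid - 2]
7. n3.mk = "kn"  ["kn"]
8. n3.ok = 26  [B.wid + 26]
9. n4.mk = "xkn"  ["x" ++ S₀.mk]
10. n4.ok = 30  [S₀.ok * 3 - 48]
11. n5.pre = -7  [terminal]
12. n6.fin = 3  [terminal]
13. n4.fin = "zxkn"  ["z" ++ S.mk]
14. n7.fin = 4  [terminal]
15. n8.wid = 19  [S₀.ok * -2 + 71]
16. n8.tag = -3  [e.fin - 7]
17. n9.fin = 30  [terminal]
18. n10.pre = 20  [terminal]
19. n11.off = false  [terminal]
20. n8.idx = 20  [e.fin + B.wid - 29]
21. n3.fin = "knx"  [S₀.mk ++ "x"]
22. n12.lab = false  [B.tag == B.wid]
23. n12.pre = 26  [B.wid + B.tag + 15]
24. n13.fin = 5  [terminal]
25. n14.mk = "uw"  ["uw"]
26. n14.ok = 18  [e.fin + 13]
27. n15.off = true  [terminal]
28. n16.off = false  [terminal]
29. n17.fin = 11  [terminal]
30. n14.fin = "yz"  ["yz"]
31. n12.env = true  [A.pre > 25]
32. n12.off = 6  [A.pre - 20]
33. n2.idx = -4  [B.tag + A.off - 21]
34. n18.wid = true  [B₀.tag > 27]
35. n18.lim = "mr"  ["mr"]
36. n19.lim = "kn"  [terminal]
37. n20.tag = "mr"  [terminal]
38. n18.val = false  [false]
39. n18.key = "mrn"  [b.tag ++ "n"]
40. n1.idx = 24  [B₀.wid + B₁.idx + 15]
41. n0.fin = "zur"  ["z" ++ S.mk]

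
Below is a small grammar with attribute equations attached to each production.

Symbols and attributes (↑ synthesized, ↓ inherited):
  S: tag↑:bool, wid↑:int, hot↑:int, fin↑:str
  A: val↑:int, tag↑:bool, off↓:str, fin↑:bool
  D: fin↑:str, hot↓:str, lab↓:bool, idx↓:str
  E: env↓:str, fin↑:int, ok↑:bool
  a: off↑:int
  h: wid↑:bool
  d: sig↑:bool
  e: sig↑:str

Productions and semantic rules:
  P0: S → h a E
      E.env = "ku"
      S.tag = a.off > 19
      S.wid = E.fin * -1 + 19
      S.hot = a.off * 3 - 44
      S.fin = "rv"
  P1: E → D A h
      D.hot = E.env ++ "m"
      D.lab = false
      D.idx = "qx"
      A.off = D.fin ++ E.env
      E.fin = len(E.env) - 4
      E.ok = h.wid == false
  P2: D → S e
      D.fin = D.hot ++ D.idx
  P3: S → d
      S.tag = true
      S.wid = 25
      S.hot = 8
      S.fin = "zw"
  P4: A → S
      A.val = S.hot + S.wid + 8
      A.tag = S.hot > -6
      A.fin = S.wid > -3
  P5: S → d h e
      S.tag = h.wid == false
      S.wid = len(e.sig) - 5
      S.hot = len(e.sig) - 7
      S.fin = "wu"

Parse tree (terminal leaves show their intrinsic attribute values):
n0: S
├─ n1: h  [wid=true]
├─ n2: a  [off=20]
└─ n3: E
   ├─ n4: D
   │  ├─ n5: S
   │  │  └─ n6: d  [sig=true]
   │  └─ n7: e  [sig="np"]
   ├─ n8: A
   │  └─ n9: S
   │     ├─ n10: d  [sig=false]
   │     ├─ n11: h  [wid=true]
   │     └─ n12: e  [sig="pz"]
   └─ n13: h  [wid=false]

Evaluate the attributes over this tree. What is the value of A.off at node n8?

1. n1.wid = true  [terminal]
2. n2.off = 20  [terminal]
3. n3.env = "ku"  ["ku"]
4. n4.hot = "kum"  [E.env ++ "m"]
5. n4.lab = false  [false]
6. n4.idx = "qx"  ["qx"]
7. n6.sig = true  [terminal]
8. n5.tag = true  [true]
9. n5.wid = 25  [25]
10. n5.hot = 8  [8]
11. n5.fin = "zw"  ["zw"]
12. n7.sig = "np"  [terminal]
13. n4.fin = "kumqx"  [D.hot ++ D.idx]
14. n8.off = "kumqxku"  [D.fin ++ E.env]
15. n10.sig = false  [terminal]
16. n11.wid = true  [terminal]
17. n12.sig = "pz"  [terminal]
18. n9.tag = false  [h.wid == false]
19. n9.wid = -3  [len(e.sig) - 5]
20. n9.hot = -5  [len(e.sig) - 7]
21. n9.fin = "wu"  ["wu"]
22. n8.val = 0  [S.hot + S.wid + 8]
23. n8.tag = true  [S.hot > -6]
24. n8.fin = false  [S.wid > -3]
25. n13.wid = false  [terminal]
26. n3.fin = -2  [len(E.env) - 4]
27. n3.ok = true  [h.wid == false]
28. n0.tag = true  [a.off > 19]
29. n0.wid = 21  [E.fin * -1 + 19]
30. n0.hot = 16  [a.off * 3 - 44]
31. n0.fin = "rv"  ["rv"]

"kumqxku"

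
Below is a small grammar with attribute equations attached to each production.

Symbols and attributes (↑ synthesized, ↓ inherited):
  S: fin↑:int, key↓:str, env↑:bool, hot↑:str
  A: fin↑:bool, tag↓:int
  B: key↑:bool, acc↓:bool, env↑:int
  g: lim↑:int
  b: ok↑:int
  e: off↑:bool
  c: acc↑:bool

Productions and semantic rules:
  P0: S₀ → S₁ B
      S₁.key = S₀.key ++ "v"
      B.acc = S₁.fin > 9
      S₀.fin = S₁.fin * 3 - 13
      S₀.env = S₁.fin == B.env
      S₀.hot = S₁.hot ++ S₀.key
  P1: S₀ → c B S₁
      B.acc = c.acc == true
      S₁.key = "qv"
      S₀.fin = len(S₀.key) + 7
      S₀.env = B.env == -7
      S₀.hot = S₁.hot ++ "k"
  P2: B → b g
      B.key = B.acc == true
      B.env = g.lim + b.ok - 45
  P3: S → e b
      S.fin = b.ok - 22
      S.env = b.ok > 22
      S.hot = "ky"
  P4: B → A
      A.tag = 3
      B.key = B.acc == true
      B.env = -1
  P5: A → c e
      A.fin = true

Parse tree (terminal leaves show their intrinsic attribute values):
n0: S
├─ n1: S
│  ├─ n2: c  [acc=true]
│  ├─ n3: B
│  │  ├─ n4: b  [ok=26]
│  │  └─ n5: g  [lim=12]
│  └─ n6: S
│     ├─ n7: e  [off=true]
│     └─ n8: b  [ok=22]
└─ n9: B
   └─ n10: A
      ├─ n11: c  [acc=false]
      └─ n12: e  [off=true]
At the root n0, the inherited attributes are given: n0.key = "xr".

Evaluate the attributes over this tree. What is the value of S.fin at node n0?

1. n0.key = "xr"  [given at root]
2. n1.key = "xrv"  [S₀.key ++ "v"]
3. n2.acc = true  [terminal]
4. n3.acc = true  [c.acc == true]
5. n4.ok = 26  [terminal]
6. n5.lim = 12  [terminal]
7. n3.key = true  [B.acc == true]
8. n3.env = -7  [g.lim + b.ok - 45]
9. n6.key = "qv"  ["qv"]
10. n7.off = true  [terminal]
11. n8.ok = 22  [terminal]
12. n6.fin = 0  [b.ok - 22]
13. n6.env = false  [b.ok > 22]
14. n6.hot = "ky"  ["ky"]
15. n1.fin = 10  [len(S₀.key) + 7]
16. n1.env = true  [B.env == -7]
17. n1.hot = "kyk"  [S₁.hot ++ "k"]
18. n9.acc = true  [S₁.fin > 9]
19. n10.tag = 3  [3]
20. n11.acc = false  [terminal]
21. n12.off = true  [terminal]
22. n10.fin = true  [true]
23. n9.key = true  [B.acc == true]
24. n9.env = -1  [-1]
25. n0.fin = 17  [S₁.fin * 3 - 13]
26. n0.env = false  [S₁.fin == B.env]
27. n0.hot = "kykxr"  [S₁.hot ++ S₀.key]

17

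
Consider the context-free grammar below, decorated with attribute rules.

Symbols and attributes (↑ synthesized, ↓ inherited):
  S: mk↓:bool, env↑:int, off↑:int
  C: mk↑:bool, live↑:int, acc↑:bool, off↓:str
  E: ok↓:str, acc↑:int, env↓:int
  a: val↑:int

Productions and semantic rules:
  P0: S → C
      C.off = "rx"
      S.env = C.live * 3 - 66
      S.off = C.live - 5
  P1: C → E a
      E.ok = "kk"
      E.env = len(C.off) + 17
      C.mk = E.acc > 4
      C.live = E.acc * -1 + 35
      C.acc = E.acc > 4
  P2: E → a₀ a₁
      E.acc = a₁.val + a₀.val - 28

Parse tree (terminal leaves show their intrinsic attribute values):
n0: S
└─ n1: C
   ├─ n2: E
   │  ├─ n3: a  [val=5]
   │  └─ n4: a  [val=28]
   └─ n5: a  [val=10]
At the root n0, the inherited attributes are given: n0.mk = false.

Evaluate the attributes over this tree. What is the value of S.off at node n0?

25

1. n0.mk = false  [given at root]
2. n1.off = "rx"  ["rx"]
3. n2.ok = "kk"  ["kk"]
4. n2.env = 19  [len(C.off) + 17]
5. n3.val = 5  [terminal]
6. n4.val = 28  [terminal]
7. n2.acc = 5  [a₁.val + a₀.val - 28]
8. n5.val = 10  [terminal]
9. n1.mk = true  [E.acc > 4]
10. n1.live = 30  [E.acc * -1 + 35]
11. n1.acc = true  [E.acc > 4]
12. n0.env = 24  [C.live * 3 - 66]
13. n0.off = 25  [C.live - 5]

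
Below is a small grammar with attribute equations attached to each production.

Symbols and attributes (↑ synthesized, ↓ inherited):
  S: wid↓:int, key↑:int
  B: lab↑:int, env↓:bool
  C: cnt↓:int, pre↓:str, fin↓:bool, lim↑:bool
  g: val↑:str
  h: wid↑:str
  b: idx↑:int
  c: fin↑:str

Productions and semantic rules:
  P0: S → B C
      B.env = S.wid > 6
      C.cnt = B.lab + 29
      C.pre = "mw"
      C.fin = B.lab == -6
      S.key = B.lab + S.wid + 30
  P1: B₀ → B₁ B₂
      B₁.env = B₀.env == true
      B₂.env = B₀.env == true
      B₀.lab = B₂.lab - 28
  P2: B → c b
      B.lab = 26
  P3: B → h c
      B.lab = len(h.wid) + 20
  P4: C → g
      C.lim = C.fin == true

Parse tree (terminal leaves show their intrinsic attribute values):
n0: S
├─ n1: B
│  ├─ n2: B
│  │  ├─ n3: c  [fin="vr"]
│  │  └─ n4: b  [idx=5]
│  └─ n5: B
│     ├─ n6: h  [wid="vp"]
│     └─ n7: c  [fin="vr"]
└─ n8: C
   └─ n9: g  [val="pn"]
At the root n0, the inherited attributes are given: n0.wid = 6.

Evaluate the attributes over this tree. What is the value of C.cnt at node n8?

23

1. n0.wid = 6  [given at root]
2. n1.env = false  [S.wid > 6]
3. n2.env = false  [B₀.env == true]
4. n3.fin = "vr"  [terminal]
5. n4.idx = 5  [terminal]
6. n2.lab = 26  [26]
7. n5.env = false  [B₀.env == true]
8. n6.wid = "vp"  [terminal]
9. n7.fin = "vr"  [terminal]
10. n5.lab = 22  [len(h.wid) + 20]
11. n1.lab = -6  [B₂.lab - 28]
12. n8.cnt = 23  [B.lab + 29]
13. n8.pre = "mw"  ["mw"]
14. n8.fin = true  [B.lab == -6]
15. n9.val = "pn"  [terminal]
16. n8.lim = true  [C.fin == true]
17. n0.key = 30  [B.lab + S.wid + 30]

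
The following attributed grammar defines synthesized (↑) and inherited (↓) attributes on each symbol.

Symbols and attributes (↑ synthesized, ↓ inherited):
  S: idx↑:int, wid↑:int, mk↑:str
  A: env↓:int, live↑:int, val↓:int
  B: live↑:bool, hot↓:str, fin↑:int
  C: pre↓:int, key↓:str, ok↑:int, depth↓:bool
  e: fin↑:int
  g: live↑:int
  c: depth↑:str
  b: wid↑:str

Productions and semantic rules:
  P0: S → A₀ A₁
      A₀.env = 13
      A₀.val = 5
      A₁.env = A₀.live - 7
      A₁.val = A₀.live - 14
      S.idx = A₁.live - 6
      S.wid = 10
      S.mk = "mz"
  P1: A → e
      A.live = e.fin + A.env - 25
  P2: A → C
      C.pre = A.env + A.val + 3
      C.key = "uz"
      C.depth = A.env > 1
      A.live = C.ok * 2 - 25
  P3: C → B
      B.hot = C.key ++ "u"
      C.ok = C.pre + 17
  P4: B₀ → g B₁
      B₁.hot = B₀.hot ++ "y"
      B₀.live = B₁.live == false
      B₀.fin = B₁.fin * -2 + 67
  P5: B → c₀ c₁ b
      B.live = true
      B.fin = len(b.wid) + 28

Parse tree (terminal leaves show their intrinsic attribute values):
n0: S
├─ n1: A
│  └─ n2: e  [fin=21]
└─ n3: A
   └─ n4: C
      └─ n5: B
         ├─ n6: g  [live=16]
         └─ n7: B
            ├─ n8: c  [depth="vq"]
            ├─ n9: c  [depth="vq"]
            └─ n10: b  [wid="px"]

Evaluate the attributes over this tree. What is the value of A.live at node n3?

1. n1.env = 13  [13]
2. n1.val = 5  [5]
3. n2.fin = 21  [terminal]
4. n1.live = 9  [e.fin + A.env - 25]
5. n3.env = 2  [A₀.live - 7]
6. n3.val = -5  [A₀.live - 14]
7. n4.pre = 0  [A.env + A.val + 3]
8. n4.key = "uz"  ["uz"]
9. n4.depth = true  [A.env > 1]
10. n5.hot = "uzu"  [C.key ++ "u"]
11. n6.live = 16  [terminal]
12. n7.hot = "uzuy"  [B₀.hot ++ "y"]
13. n8.depth = "vq"  [terminal]
14. n9.depth = "vq"  [terminal]
15. n10.wid = "px"  [terminal]
16. n7.live = true  [true]
17. n7.fin = 30  [len(b.wid) + 28]
18. n5.live = false  [B₁.live == false]
19. n5.fin = 7  [B₁.fin * -2 + 67]
20. n4.ok = 17  [C.pre + 17]
21. n3.live = 9  [C.ok * 2 - 25]
22. n0.idx = 3  [A₁.live - 6]
23. n0.wid = 10  [10]
24. n0.mk = "mz"  ["mz"]

9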